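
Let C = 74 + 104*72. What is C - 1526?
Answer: 6036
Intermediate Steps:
C = 7562 (C = 74 + 7488 = 7562)
C - 1526 = 7562 - 1526 = 6036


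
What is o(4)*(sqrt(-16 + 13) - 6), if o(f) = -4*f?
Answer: 96 - 16*I*sqrt(3) ≈ 96.0 - 27.713*I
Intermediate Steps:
o(4)*(sqrt(-16 + 13) - 6) = (-4*4)*(sqrt(-16 + 13) - 6) = -16*(sqrt(-3) - 6) = -16*(I*sqrt(3) - 6) = -16*(-6 + I*sqrt(3)) = 96 - 16*I*sqrt(3)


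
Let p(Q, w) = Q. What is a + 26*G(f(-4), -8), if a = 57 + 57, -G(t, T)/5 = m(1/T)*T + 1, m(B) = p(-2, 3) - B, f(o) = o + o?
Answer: -1966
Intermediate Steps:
f(o) = 2*o
m(B) = -2 - B
G(t, T) = -5 - 5*T*(-2 - 1/T) (G(t, T) = -5*((-2 - 1/T)*T + 1) = -5*(T*(-2 - 1/T) + 1) = -5*(1 + T*(-2 - 1/T)) = -5 - 5*T*(-2 - 1/T))
a = 114
a + 26*G(f(-4), -8) = 114 + 26*(10*(-8)) = 114 + 26*(-80) = 114 - 2080 = -1966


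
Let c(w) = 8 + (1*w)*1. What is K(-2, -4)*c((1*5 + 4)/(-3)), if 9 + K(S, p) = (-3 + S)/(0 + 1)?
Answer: -70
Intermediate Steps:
K(S, p) = -12 + S (K(S, p) = -9 + (-3 + S)/(0 + 1) = -9 + (-3 + S)/1 = -9 + (-3 + S)*1 = -9 + (-3 + S) = -12 + S)
c(w) = 8 + w (c(w) = 8 + w*1 = 8 + w)
K(-2, -4)*c((1*5 + 4)/(-3)) = (-12 - 2)*(8 + (1*5 + 4)/(-3)) = -14*(8 + (5 + 4)*(-1/3)) = -14*(8 + 9*(-1/3)) = -14*(8 - 3) = -14*5 = -70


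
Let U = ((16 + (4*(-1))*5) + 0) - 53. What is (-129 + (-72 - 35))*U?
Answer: 13452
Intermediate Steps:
U = -57 (U = ((16 - 4*5) + 0) - 53 = ((16 - 20) + 0) - 53 = (-4 + 0) - 53 = -4 - 53 = -57)
(-129 + (-72 - 35))*U = (-129 + (-72 - 35))*(-57) = (-129 - 107)*(-57) = -236*(-57) = 13452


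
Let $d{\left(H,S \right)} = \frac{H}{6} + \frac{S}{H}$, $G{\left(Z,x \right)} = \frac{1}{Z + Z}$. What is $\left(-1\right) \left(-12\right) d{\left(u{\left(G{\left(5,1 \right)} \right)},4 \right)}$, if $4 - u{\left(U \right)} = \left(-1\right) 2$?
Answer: $20$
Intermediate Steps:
$G{\left(Z,x \right)} = \frac{1}{2 Z}$
$u{\left(U \right)} = 6$ ($u{\left(U \right)} = 4 - \left(-1\right) 2 = 4 - -2 = 4 + 2 = 6$)
$d{\left(H,S \right)} = \frac{H}{6} + \frac{S}{H}$ ($d{\left(H,S \right)} = H \frac{1}{6} + \frac{S}{H} = \frac{H}{6} + \frac{S}{H}$)
$\left(-1\right) \left(-12\right) d{\left(u{\left(G{\left(5,1 \right)} \right)},4 \right)} = \left(-1\right) \left(-12\right) \left(\frac{1}{6} \cdot 6 + \frac{4}{6}\right) = 12 \left(1 + 4 \cdot \frac{1}{6}\right) = 12 \left(1 + \frac{2}{3}\right) = 12 \cdot \frac{5}{3} = 20$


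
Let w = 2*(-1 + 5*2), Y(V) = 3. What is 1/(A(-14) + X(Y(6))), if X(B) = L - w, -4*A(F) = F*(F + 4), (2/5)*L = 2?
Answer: -1/48 ≈ -0.020833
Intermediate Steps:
L = 5 (L = (5/2)*2 = 5)
A(F) = -F*(4 + F)/4 (A(F) = -F*(F + 4)/4 = -F*(4 + F)/4)
w = 18 (w = 2*(-1 + 10) = 2*9 = 18)
X(B) = -13 (X(B) = 5 - 1*18 = 5 - 18 = -13)
1/(A(-14) + X(Y(6))) = 1/(-¼*(-14)*(4 - 14) - 13) = 1/(-¼*(-14)*(-10) - 13) = 1/(-35 - 13) = 1/(-48) = -1/48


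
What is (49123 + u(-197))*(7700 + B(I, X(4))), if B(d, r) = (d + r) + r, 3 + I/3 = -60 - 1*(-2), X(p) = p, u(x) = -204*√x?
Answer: 369650575 - 1535100*I*√197 ≈ 3.6965e+8 - 2.1546e+7*I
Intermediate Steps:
I = -183 (I = -9 + 3*(-60 - 1*(-2)) = -9 + 3*(-60 + 2) = -9 + 3*(-58) = -9 - 174 = -183)
B(d, r) = d + 2*r
(49123 + u(-197))*(7700 + B(I, X(4))) = (49123 - 204*I*√197)*(7700 + (-183 + 2*4)) = (49123 - 204*I*√197)*(7700 + (-183 + 8)) = (49123 - 204*I*√197)*(7700 - 175) = (49123 - 204*I*√197)*7525 = 369650575 - 1535100*I*√197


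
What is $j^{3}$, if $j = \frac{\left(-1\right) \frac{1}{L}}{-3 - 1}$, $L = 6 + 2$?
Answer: $\frac{1}{32768} \approx 3.0518 \cdot 10^{-5}$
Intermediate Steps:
$L = 8$
$j = \frac{1}{32}$ ($j = \frac{\left(-1\right) \frac{1}{8}}{-3 - 1} = \frac{\left(-1\right) \frac{1}{8}}{-4} = \left(- \frac{1}{4}\right) \left(- \frac{1}{8}\right) = \frac{1}{32} \approx 0.03125$)
$j^{3} = \left(\frac{1}{32}\right)^{3} = \frac{1}{32768}$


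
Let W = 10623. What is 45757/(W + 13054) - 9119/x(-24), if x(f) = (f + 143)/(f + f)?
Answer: 10369152107/2817563 ≈ 3680.2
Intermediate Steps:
x(f) = (143 + f)/(2*f) (x(f) = (143 + f)/((2*f)) = (143 + f)*(1/(2*f)) = (143 + f)/(2*f))
45757/(W + 13054) - 9119/x(-24) = 45757/(10623 + 13054) - 9119*(-48/(143 - 24)) = 45757/23677 - 9119/((½)*(-1/24)*119) = 45757*(1/23677) - 9119/(-119/48) = 45757/23677 - 9119*(-48/119) = 45757/23677 + 437712/119 = 10369152107/2817563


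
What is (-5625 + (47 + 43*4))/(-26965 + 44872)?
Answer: -1802/5969 ≈ -0.30189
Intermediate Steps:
(-5625 + (47 + 43*4))/(-26965 + 44872) = (-5625 + (47 + 172))/17907 = (-5625 + 219)*(1/17907) = -5406*1/17907 = -1802/5969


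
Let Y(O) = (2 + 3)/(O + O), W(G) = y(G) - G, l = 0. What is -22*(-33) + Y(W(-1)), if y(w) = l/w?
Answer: 1457/2 ≈ 728.50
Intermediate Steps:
y(w) = 0 (y(w) = 0/w = 0)
W(G) = -G (W(G) = 0 - G = -G)
Y(O) = 5/(2*O) (Y(O) = 5/((2*O)) = 5*(1/(2*O)) = 5/(2*O))
-22*(-33) + Y(W(-1)) = -22*(-33) + 5/(2*((-1*(-1)))) = 726 + (5/2)/1 = 726 + (5/2)*1 = 726 + 5/2 = 1457/2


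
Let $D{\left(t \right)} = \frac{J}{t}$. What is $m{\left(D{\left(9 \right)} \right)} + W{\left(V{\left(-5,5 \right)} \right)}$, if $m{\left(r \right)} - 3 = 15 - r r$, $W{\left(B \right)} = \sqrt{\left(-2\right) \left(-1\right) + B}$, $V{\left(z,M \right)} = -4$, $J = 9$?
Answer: $17 + i \sqrt{2} \approx 17.0 + 1.4142 i$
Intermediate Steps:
$D{\left(t \right)} = \frac{9}{t}$
$W{\left(B \right)} = \sqrt{2 + B}$
$m{\left(r \right)} = 18 - r^{2}$ ($m{\left(r \right)} = 3 - \left(-15 + r r\right) = 3 - \left(-15 + r^{2}\right) = 18 - r^{2}$)
$m{\left(D{\left(9 \right)} \right)} + W{\left(V{\left(-5,5 \right)} \right)} = \left(18 - \left(\frac{9}{9}\right)^{2}\right) + \sqrt{2 - 4} = \left(18 - \left(9 \cdot \frac{1}{9}\right)^{2}\right) + \sqrt{-2} = \left(18 - 1^{2}\right) + i \sqrt{2} = \left(18 - 1\right) + i \sqrt{2} = 17 + i \sqrt{2}$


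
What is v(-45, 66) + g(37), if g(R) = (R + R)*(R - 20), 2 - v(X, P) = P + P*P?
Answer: -3162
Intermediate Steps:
v(X, P) = 2 - P - P² (v(X, P) = 2 - (P + P*P) = 2 - (P + P²) = 2 + (-P - P²) = 2 - P - P²)
g(R) = 2*R*(-20 + R) (g(R) = (2*R)*(-20 + R) = 2*R*(-20 + R))
v(-45, 66) + g(37) = (2 - 1*66 - 1*66²) + 2*37*(-20 + 37) = (2 - 66 - 1*4356) + 2*37*17 = (2 - 66 - 4356) + 1258 = -4420 + 1258 = -3162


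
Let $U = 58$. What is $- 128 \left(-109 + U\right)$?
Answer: $6528$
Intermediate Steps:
$- 128 \left(-109 + U\right) = - 128 \left(-109 + 58\right) = \left(-128\right) \left(-51\right) = 6528$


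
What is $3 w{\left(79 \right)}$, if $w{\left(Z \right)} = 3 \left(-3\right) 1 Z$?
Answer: $-2133$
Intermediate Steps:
$w{\left(Z \right)} = - 9 Z$ ($w{\left(Z \right)} = 3 \left(- 3 Z\right) = - 9 Z$)
$3 w{\left(79 \right)} = 3 \left(\left(-9\right) 79\right) = 3 \left(-711\right) = -2133$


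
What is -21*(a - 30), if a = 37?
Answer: -147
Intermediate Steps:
-21*(a - 30) = -21*(37 - 30) = -21*7 = -147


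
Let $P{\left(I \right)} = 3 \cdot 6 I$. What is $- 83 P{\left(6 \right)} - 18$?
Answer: $-8982$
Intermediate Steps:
$P{\left(I \right)} = 18 I$
$- 83 P{\left(6 \right)} - 18 = - 83 \cdot 18 \cdot 6 - 18 = \left(-83\right) 108 - 18 = -8964 - 18 = -8982$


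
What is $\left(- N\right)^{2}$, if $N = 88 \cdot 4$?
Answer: $123904$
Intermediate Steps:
$N = 352$
$\left(- N\right)^{2} = \left(\left(-1\right) 352\right)^{2} = \left(-352\right)^{2} = 123904$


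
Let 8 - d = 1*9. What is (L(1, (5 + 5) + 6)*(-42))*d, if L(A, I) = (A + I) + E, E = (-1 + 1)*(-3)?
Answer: 714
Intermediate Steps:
E = 0 (E = 0*(-3) = 0)
d = -1 (d = 8 - 9 = -1)
L(A, I) = A + I (L(A, I) = (A + I) + 0 = A + I)
(L(1, (5 + 5) + 6)*(-42))*d = ((1 + ((5 + 5) + 6))*(-42))*(-1) = ((1 + (10 + 6))*(-42))*(-1) = ((1 + 16)*(-42))*(-1) = (17*(-42))*(-1) = -714*(-1) = 714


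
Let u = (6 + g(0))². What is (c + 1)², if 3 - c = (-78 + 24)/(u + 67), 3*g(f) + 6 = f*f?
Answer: 148996/6889 ≈ 21.628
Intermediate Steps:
g(f) = -2 + f²/3 (g(f) = -2 + (f*f)/3 = -2 + f²/3)
u = 16 (u = (6 + (-2 + (⅓)*0²))² = (6 + (-2 + (⅓)*0))² = (6 + (-2 + 0))² = (6 - 2)² = 4² = 16)
c = 303/83 (c = 3 - (-78 + 24)/(16 + 67) = 3 - (-54)/83 = 3 - 1*(-54/83) = 3 + 54/83 = 303/83 ≈ 3.6506)
(c + 1)² = (303/83 + 1)² = (386/83)² = 148996/6889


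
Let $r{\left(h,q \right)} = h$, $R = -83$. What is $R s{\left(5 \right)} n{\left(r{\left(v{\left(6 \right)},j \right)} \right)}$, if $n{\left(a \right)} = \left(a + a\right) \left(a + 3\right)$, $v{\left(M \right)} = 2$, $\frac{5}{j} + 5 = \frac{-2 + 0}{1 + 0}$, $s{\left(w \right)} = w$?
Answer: $-8300$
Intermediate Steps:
$j = - \frac{5}{7}$ ($j = \frac{5}{-5 + \frac{-2 + 0}{1 + 0}} = \frac{5}{-5 - \frac{2}{1}} = \frac{5}{-5 - 2} = \frac{5}{-7} = 5 \left(- \frac{1}{7}\right) = - \frac{5}{7} \approx -0.71429$)
$n{\left(a \right)} = 2 a \left(3 + a\right)$
$R s{\left(5 \right)} n{\left(r{\left(v{\left(6 \right)},j \right)} \right)} = \left(-83\right) 5 \cdot 2 \cdot 2 \left(3 + 2\right) = - 415 \cdot 2 \cdot 2 \cdot 5 = \left(-415\right) 20 = -8300$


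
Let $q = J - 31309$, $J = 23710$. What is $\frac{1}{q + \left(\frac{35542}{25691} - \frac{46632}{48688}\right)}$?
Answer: $- \frac{156355426}{1188078326401} \approx -0.0001316$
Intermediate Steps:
$q = -7599$ ($q = 23710 - 31309 = -7599$)
$\frac{1}{q + \left(\frac{35542}{25691} - \frac{46632}{48688}\right)} = \frac{1}{-7599 + \left(\frac{35542}{25691} - \frac{46632}{48688}\right)} = \frac{1}{-7599 + \left(35542 \cdot \frac{1}{25691} - \frac{5829}{6086}\right)} = \frac{1}{-7599 + \left(\frac{35542}{25691} - \frac{5829}{6086}\right)} = \frac{1}{-7599 + \frac{66555773}{156355426}} = \frac{1}{- \frac{1188078326401}{156355426}} = - \frac{156355426}{1188078326401}$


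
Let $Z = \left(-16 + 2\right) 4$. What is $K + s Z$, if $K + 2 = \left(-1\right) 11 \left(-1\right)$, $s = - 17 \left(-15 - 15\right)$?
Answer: $-28551$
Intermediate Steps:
$s = 510$ ($s = \left(-17\right) \left(-30\right) = 510$)
$Z = -56$ ($Z = \left(-14\right) 4 = -56$)
$K = 9$ ($K = -2 + \left(-1\right) 11 \left(-1\right) = -2 - -11 = -2 + 11 = 9$)
$K + s Z = 9 + 510 \left(-56\right) = 9 - 28560 = -28551$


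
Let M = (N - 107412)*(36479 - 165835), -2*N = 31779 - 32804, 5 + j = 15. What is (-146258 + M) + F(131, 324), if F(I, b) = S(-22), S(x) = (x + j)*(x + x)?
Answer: 13827945992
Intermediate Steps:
j = 10 (j = -5 + 15 = 10)
N = 1025/2 (N = -(31779 - 32804)/2 = -½*(-1025) = 1025/2 ≈ 512.50)
S(x) = 2*x*(10 + x) (S(x) = (x + 10)*(x + x) = (10 + x)*(2*x) = 2*x*(10 + x))
F(I, b) = 528 (F(I, b) = 2*(-22)*(10 - 22) = 2*(-22)*(-12) = 528)
M = 13828091722 (M = (1025/2 - 107412)*(36479 - 165835) = -213799/2*(-129356) = 13828091722)
(-146258 + M) + F(131, 324) = (-146258 + 13828091722) + 528 = 13827945464 + 528 = 13827945992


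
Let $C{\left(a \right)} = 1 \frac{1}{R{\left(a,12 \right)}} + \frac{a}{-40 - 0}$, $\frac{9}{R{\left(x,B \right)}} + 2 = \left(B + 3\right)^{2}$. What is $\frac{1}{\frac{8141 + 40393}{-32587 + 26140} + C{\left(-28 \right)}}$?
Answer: $\frac{193410}{3471637} \approx 0.055711$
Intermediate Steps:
$R{\left(x,B \right)} = \frac{9}{-2 + \left(3 + B\right)^{2}}$ ($R{\left(x,B \right)} = \frac{9}{-2 + \left(B + 3\right)^{2}} = \frac{9}{-2 + \left(3 + B\right)^{2}}$)
$C{\left(a \right)} = \frac{223}{9} - \frac{a}{40}$ ($C{\left(a \right)} = 1 \frac{1}{9 \frac{1}{-2 + \left(3 + 12\right)^{2}}} + \frac{a}{-40 - 0} = 1 \frac{1}{9 \frac{1}{-2 + 15^{2}}} + \frac{a}{-40 + 0} = 1 \frac{1}{9 \frac{1}{-2 + 225}} + \frac{a}{-40} = 1 \frac{1}{9 \cdot \frac{1}{223}} + a \left(- \frac{1}{40}\right) = 1 \frac{1}{9 \cdot \frac{1}{223}} - \frac{a}{40} = 1 \frac{1}{\frac{9}{223}} - \frac{a}{40} = 1 \cdot \frac{223}{9} - \frac{a}{40} = \frac{223}{9} - \frac{a}{40}$)
$\frac{1}{\frac{8141 + 40393}{-32587 + 26140} + C{\left(-28 \right)}} = \frac{1}{\frac{8141 + 40393}{-32587 + 26140} + \left(\frac{223}{9} - - \frac{7}{10}\right)} = \frac{1}{\frac{48534}{-6447} + \left(\frac{223}{9} + \frac{7}{10}\right)} = \frac{1}{48534 \left(- \frac{1}{6447}\right) + \frac{2293}{90}} = \frac{1}{- \frac{16178}{2149} + \frac{2293}{90}} = \frac{1}{\frac{3471637}{193410}} = \frac{193410}{3471637}$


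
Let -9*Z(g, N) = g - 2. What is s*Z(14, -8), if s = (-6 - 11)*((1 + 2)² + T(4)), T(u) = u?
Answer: 884/3 ≈ 294.67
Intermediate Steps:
Z(g, N) = 2/9 - g/9 (Z(g, N) = -(g - 2)/9 = -(-2 + g)/9 = 2/9 - g/9)
s = -221 (s = (-6 - 11)*((1 + 2)² + 4) = -17*(3² + 4) = -17*(9 + 4) = -17*13 = -221)
s*Z(14, -8) = -221*(2/9 - ⅑*14) = -221*(2/9 - 14/9) = -221*(-4/3) = 884/3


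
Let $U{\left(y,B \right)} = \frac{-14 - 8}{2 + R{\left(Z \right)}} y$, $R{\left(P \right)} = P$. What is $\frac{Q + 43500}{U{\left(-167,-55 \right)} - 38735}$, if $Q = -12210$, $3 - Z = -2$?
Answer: $- \frac{73010}{89157} \approx -0.81889$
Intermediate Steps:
$Z = 5$ ($Z = 3 - -2 = 3 + 2 = 5$)
$U{\left(y,B \right)} = - \frac{22 y}{7}$ ($U{\left(y,B \right)} = \frac{-14 - 8}{2 + 5} y = - \frac{22}{7} y = \left(-22\right) \frac{1}{7} y = - \frac{22 y}{7}$)
$\frac{Q + 43500}{U{\left(-167,-55 \right)} - 38735} = \frac{-12210 + 43500}{\left(- \frac{22}{7}\right) \left(-167\right) - 38735} = \frac{31290}{\frac{3674}{7} - 38735} = \frac{31290}{- \frac{267471}{7}} = 31290 \left(- \frac{7}{267471}\right) = - \frac{73010}{89157}$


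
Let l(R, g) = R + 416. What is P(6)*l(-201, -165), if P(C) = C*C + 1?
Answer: 7955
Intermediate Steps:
P(C) = 1 + C**2 (P(C) = C**2 + 1 = 1 + C**2)
l(R, g) = 416 + R
P(6)*l(-201, -165) = (1 + 6**2)*(416 - 201) = (1 + 36)*215 = 37*215 = 7955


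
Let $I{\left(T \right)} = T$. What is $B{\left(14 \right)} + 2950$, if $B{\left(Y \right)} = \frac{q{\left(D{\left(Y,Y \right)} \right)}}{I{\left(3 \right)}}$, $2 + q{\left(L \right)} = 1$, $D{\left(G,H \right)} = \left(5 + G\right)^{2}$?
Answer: $\frac{8849}{3} \approx 2949.7$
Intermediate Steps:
$q{\left(L \right)} = -1$ ($q{\left(L \right)} = -2 + 1 = -1$)
$B{\left(Y \right)} = - \frac{1}{3}$
$B{\left(14 \right)} + 2950 = - \frac{1}{3} + 2950 = \frac{8849}{3}$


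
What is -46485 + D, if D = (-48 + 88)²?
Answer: -44885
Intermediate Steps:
D = 1600 (D = 40² = 1600)
-46485 + D = -46485 + 1600 = -44885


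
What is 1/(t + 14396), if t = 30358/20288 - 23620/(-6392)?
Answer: 8105056/116722464357 ≈ 6.9439e-5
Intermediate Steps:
t = 42078181/8105056 (t = 30358*(1/20288) - 23620*(-1/6392) = 15179/10144 + 5905/1598 = 42078181/8105056 ≈ 5.1916)
1/(t + 14396) = 1/(42078181/8105056 + 14396) = 1/(116722464357/8105056) = 8105056/116722464357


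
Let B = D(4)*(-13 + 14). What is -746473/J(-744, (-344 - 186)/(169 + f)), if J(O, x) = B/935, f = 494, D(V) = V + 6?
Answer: -139590451/2 ≈ -6.9795e+7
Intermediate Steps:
D(V) = 6 + V
B = 10 (B = (6 + 4)*(-13 + 14) = 10*1 = 10)
J(O, x) = 2/187 (J(O, x) = 10/935 = 10*(1/935) = 2/187)
-746473/J(-744, (-344 - 186)/(169 + f)) = -746473/2/187 = -746473*187/2 = -139590451/2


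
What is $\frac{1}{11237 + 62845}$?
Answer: $\frac{1}{74082} \approx 1.3499 \cdot 10^{-5}$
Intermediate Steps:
$\frac{1}{11237 + 62845} = \frac{1}{74082}$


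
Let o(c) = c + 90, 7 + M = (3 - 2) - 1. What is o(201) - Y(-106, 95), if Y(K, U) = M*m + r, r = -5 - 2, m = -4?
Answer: 270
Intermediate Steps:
M = -7 (M = -7 + ((3 - 2) - 1) = -7 + (1 - 1) = -7 + 0 = -7)
r = -7
o(c) = 90 + c
Y(K, U) = 21 (Y(K, U) = -7*(-4) - 7 = 28 - 7 = 21)
o(201) - Y(-106, 95) = (90 + 201) - 1*21 = 291 - 21 = 270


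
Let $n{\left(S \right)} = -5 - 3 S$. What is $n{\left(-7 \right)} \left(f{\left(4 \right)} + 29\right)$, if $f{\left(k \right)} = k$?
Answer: $528$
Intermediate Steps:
$n{\left(-7 \right)} \left(f{\left(4 \right)} + 29\right) = \left(-5 - -21\right) \left(4 + 29\right) = \left(-5 + 21\right) 33 = 16 \cdot 33 = 528$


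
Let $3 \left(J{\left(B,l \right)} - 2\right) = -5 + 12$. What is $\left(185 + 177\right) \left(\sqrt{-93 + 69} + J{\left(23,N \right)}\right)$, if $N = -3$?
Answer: $\frac{4706}{3} + 724 i \sqrt{6} \approx 1568.7 + 1773.4 i$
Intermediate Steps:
$J{\left(B,l \right)} = \frac{13}{3}$ ($J{\left(B,l \right)} = 2 + \frac{-5 + 12}{3} = 2 + \frac{1}{3} \cdot 7 = 2 + \frac{7}{3} = \frac{13}{3}$)
$\left(185 + 177\right) \left(\sqrt{-93 + 69} + J{\left(23,N \right)}\right) = \left(185 + 177\right) \left(\sqrt{-93 + 69} + \frac{13}{3}\right) = 362 \left(\sqrt{-24} + \frac{13}{3}\right) = 362 \left(2 i \sqrt{6} + \frac{13}{3}\right) = 362 \left(\frac{13}{3} + 2 i \sqrt{6}\right) = \frac{4706}{3} + 724 i \sqrt{6}$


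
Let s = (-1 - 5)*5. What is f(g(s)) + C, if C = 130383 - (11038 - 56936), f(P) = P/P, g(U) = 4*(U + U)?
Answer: 176282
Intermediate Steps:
s = -30 (s = -6*5 = -30)
g(U) = 8*U (g(U) = 4*(2*U) = 8*U)
f(P) = 1
C = 176281 (C = 130383 - 1*(-45898) = 130383 + 45898 = 176281)
f(g(s)) + C = 1 + 176281 = 176282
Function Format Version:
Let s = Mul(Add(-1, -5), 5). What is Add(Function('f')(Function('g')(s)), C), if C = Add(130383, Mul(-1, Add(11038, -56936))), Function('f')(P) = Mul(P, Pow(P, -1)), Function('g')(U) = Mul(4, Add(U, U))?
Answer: 176282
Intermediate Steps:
s = -30 (s = Mul(-6, 5) = -30)
Function('g')(U) = Mul(8, U) (Function('g')(U) = Mul(4, Mul(2, U)) = Mul(8, U))
Function('f')(P) = 1
C = 176281 (C = Add(130383, Mul(-1, -45898)) = Add(130383, 45898) = 176281)
Add(Function('f')(Function('g')(s)), C) = Add(1, 176281) = 176282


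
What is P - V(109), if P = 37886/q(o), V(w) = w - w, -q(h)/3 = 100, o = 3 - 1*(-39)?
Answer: -18943/150 ≈ -126.29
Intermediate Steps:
o = 42 (o = 3 + 39 = 42)
q(h) = -300 (q(h) = -3*100 = -300)
V(w) = 0
P = -18943/150 (P = 37886/(-300) = 37886*(-1/300) = -18943/150 ≈ -126.29)
P - V(109) = -18943/150 - 1*0 = -18943/150 + 0 = -18943/150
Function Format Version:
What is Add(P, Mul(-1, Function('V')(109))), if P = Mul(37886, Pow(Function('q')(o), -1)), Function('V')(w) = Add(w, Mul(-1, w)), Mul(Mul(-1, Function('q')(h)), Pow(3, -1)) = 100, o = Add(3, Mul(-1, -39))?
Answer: Rational(-18943, 150) ≈ -126.29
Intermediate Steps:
o = 42 (o = Add(3, 39) = 42)
Function('q')(h) = -300 (Function('q')(h) = Mul(-3, 100) = -300)
Function('V')(w) = 0
P = Rational(-18943, 150) (P = Mul(37886, Pow(-300, -1)) = Mul(37886, Rational(-1, 300)) = Rational(-18943, 150) ≈ -126.29)
Add(P, Mul(-1, Function('V')(109))) = Add(Rational(-18943, 150), Mul(-1, 0)) = Add(Rational(-18943, 150), 0) = Rational(-18943, 150)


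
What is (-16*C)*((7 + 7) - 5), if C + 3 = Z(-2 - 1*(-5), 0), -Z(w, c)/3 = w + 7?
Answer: 4752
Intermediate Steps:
Z(w, c) = -21 - 3*w (Z(w, c) = -3*(w + 7) = -3*(7 + w) = -21 - 3*w)
C = -33 (C = -3 + (-21 - 3*(-2 - 1*(-5))) = -3 + (-21 - 3*(-2 + 5)) = -3 + (-21 - 3*3) = -3 + (-21 - 9) = -3 - 30 = -33)
(-16*C)*((7 + 7) - 5) = (-16*(-33))*((7 + 7) - 5) = 528*(14 - 5) = 528*9 = 4752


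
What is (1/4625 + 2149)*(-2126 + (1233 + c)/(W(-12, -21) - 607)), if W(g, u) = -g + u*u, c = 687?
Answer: -1636596365412/356125 ≈ -4.5956e+6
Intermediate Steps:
W(g, u) = u² - g (W(g, u) = -g + u² = u² - g)
(1/4625 + 2149)*(-2126 + (1233 + c)/(W(-12, -21) - 607)) = (1/4625 + 2149)*(-2126 + (1233 + 687)/(((-21)² - 1*(-12)) - 607)) = (1/4625 + 2149)*(-2126 + 1920/((441 + 12) - 607)) = 9939126*(-2126 + 1920/(453 - 607))/4625 = 9939126*(-2126 + 1920/(-154))/4625 = 9939126*(-2126 + 1920*(-1/154))/4625 = 9939126*(-2126 - 960/77)/4625 = (9939126/4625)*(-164662/77) = -1636596365412/356125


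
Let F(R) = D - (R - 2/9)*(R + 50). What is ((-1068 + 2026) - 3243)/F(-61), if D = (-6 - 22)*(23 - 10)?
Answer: 20565/9337 ≈ 2.2025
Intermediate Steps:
D = -364 (D = -28*13 = -364)
F(R) = -364 - (50 + R)*(-2/9 + R) (F(R) = -364 - (R - 2/9)*(R + 50) = -364 - (R - 2*⅑)*(50 + R) = -364 - (R - 2/9)*(50 + R) = -364 - (-2/9 + R)*(50 + R) = -364 - (50 + R)*(-2/9 + R))
((-1068 + 2026) - 3243)/F(-61) = ((-1068 + 2026) - 3243)/(-3176/9 - 1*(-61)² - 448/9*(-61)) = (958 - 3243)/(-3176/9 - 1*3721 + 27328/9) = -2285/(-3176/9 - 3721 + 27328/9) = -2285/(-9337/9) = -2285*(-9/9337) = 20565/9337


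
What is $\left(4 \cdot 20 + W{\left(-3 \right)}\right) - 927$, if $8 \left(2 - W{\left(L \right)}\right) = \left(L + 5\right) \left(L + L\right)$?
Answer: $- \frac{1687}{2} \approx -843.5$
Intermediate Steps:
$W{\left(L \right)} = 2 - \frac{L \left(5 + L\right)}{4}$ ($W{\left(L \right)} = 2 - \frac{\left(L + 5\right) \left(L + L\right)}{8} = 2 - \frac{\left(5 + L\right) 2 L}{8} = 2 - \frac{2 L \left(5 + L\right)}{8} = 2 - \frac{L \left(5 + L\right)}{4}$)
$\left(4 \cdot 20 + W{\left(-3 \right)}\right) - 927 = \left(4 \cdot 20 - \left(- \frac{23}{4} + \frac{9}{4}\right)\right) - 927 = \left(80 + \left(2 + \frac{15}{4} - \frac{9}{4}\right)\right) - 927 = \left(80 + \frac{7}{2}\right) - 927 = \frac{167}{2} - 927 = - \frac{1687}{2}$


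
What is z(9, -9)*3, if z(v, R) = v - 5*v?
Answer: -108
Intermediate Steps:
z(v, R) = -4*v
z(9, -9)*3 = -4*9*3 = -36*3 = -108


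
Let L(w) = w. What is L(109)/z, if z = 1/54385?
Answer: 5927965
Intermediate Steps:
z = 1/54385 ≈ 1.8387e-5
L(109)/z = 109/(1/54385) = 109*54385 = 5927965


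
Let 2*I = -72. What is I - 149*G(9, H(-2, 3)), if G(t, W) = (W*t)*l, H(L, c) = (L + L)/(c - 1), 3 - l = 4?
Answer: -2718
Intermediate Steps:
l = -1 (l = 3 - 1*4 = 3 - 4 = -1)
I = -36 (I = (½)*(-72) = -36)
H(L, c) = 2*L/(-1 + c) (H(L, c) = (2*L)/(-1 + c) = 2*L/(-1 + c))
G(t, W) = -W*t (G(t, W) = (W*t)*(-1) = -W*t)
I - 149*G(9, H(-2, 3)) = -36 - (-149)*2*(-2)/(-1 + 3)*9 = -36 - (-149)*2*(-2)/2*9 = -36 - (-149)*2*(-2)*(½)*9 = -36 - (-149)*(-2)*9 = -36 - 149*18 = -36 - 2682 = -2718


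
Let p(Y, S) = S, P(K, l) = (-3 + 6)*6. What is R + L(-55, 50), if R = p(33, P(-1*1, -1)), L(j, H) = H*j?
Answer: -2732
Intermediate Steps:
P(K, l) = 18 (P(K, l) = 3*6 = 18)
R = 18
R + L(-55, 50) = 18 + 50*(-55) = 18 - 2750 = -2732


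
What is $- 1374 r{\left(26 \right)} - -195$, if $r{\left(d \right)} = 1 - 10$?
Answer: $12561$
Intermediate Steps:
$r{\left(d \right)} = -9$ ($r{\left(d \right)} = 1 - 10 = -9$)
$- 1374 r{\left(26 \right)} - -195 = \left(-1374\right) \left(-9\right) - -195 = 12366 + \left(-425 + 620\right) = 12366 + 195 = 12561$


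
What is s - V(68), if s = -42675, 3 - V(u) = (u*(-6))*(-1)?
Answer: -42270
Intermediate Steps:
V(u) = 3 - 6*u (V(u) = 3 - u*(-6)*(-1) = 3 - (-6*u)*(-1) = 3 - 6*u)
s - V(68) = -42675 - (3 - 6*68) = -42675 - (3 - 408) = -42675 - 1*(-405) = -42675 + 405 = -42270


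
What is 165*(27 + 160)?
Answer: 30855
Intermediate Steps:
165*(27 + 160) = 165*187 = 30855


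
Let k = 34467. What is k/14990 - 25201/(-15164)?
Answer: 450210289/113654180 ≈ 3.9612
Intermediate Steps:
k/14990 - 25201/(-15164) = 34467/14990 - 25201/(-15164) = 34467*(1/14990) - 25201*(-1/15164) = 34467/14990 + 25201/15164 = 450210289/113654180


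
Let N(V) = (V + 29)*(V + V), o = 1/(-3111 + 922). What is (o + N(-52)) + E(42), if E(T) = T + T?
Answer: 5419963/2189 ≈ 2476.0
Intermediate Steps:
E(T) = 2*T
o = -1/2189 (o = 1/(-2189) = -1/2189 ≈ -0.00045683)
N(V) = 2*V*(29 + V) (N(V) = (29 + V)*(2*V) = 2*V*(29 + V))
(o + N(-52)) + E(42) = (-1/2189 + 2*(-52)*(29 - 52)) + 2*42 = (-1/2189 + 2*(-52)*(-23)) + 84 = (-1/2189 + 2392) + 84 = 5236087/2189 + 84 = 5419963/2189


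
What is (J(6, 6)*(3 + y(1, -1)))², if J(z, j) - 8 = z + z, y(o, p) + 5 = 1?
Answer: 400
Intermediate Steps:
y(o, p) = -4 (y(o, p) = -5 + 1 = -4)
J(z, j) = 8 + 2*z (J(z, j) = 8 + (z + z) = 8 + 2*z)
(J(6, 6)*(3 + y(1, -1)))² = ((8 + 2*6)*(3 - 4))² = ((8 + 12)*(-1))² = (20*(-1))² = (-20)² = 400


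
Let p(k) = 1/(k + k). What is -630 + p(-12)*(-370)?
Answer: -7375/12 ≈ -614.58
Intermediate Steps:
p(k) = 1/(2*k)
-630 + p(-12)*(-370) = -630 + ((½)/(-12))*(-370) = -630 + ((½)*(-1/12))*(-370) = -630 - 1/24*(-370) = -630 + 185/12 = -7375/12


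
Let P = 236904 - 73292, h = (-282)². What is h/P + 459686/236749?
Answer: 23509343327/9683744347 ≈ 2.4277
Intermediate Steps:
h = 79524
P = 163612
h/P + 459686/236749 = 79524/163612 + 459686/236749 = 79524*(1/163612) + 459686*(1/236749) = 19881/40903 + 459686/236749 = 23509343327/9683744347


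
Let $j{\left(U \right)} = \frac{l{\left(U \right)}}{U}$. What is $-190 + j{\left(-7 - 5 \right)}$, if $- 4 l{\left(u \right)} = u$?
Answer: $- \frac{761}{4} \approx -190.25$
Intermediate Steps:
$l{\left(u \right)} = - \frac{u}{4}$
$j{\left(U \right)} = - \frac{1}{4}$ ($j{\left(U \right)} = \frac{\left(- \frac{1}{4}\right) U}{U} = - \frac{1}{4}$)
$-190 + j{\left(-7 - 5 \right)} = -190 - \frac{1}{4} = - \frac{761}{4}$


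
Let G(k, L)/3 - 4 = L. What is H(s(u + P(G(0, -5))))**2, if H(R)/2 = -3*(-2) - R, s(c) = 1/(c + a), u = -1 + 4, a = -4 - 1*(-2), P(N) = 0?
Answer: 100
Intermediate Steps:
G(k, L) = 12 + 3*L
a = -2 (a = -4 + 2 = -2)
u = 3
s(c) = 1/(-2 + c) (s(c) = 1/(c - 2) = 1/(-2 + c))
H(R) = 12 - 2*R (H(R) = 2*(-3*(-2) - R) = 2*(6 - R) = 12 - 2*R)
H(s(u + P(G(0, -5))))**2 = (12 - 2/(-2 + (3 + 0)))**2 = (12 - 2/(-2 + 3))**2 = (12 - 2/1)**2 = (12 - 2*1)**2 = (12 - 2)**2 = 10**2 = 100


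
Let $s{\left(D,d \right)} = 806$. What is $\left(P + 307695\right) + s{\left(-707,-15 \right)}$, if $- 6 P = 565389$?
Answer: $\frac{428539}{2} \approx 2.1427 \cdot 10^{5}$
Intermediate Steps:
$P = - \frac{188463}{2}$ ($P = \left(- \frac{1}{6}\right) 565389 = - \frac{188463}{2} \approx -94232.0$)
$\left(P + 307695\right) + s{\left(-707,-15 \right)} = \left(- \frac{188463}{2} + 307695\right) + 806 = \frac{426927}{2} + 806 = \frac{428539}{2}$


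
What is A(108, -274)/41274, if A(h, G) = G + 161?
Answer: -113/41274 ≈ -0.0027378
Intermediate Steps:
A(h, G) = 161 + G
A(108, -274)/41274 = (161 - 274)/41274 = -113*1/41274 = -113/41274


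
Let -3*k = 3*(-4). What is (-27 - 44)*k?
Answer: -284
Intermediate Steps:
k = 4 (k = -(-4) = -1/3*(-12) = 4)
(-27 - 44)*k = (-27 - 44)*4 = -71*4 = -284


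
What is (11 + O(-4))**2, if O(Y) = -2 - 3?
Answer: 36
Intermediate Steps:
O(Y) = -5
(11 + O(-4))**2 = (11 - 5)**2 = 6**2 = 36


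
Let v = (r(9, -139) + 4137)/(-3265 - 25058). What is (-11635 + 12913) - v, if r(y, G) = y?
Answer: 12066980/9441 ≈ 1278.1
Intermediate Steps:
v = -1382/9441 (v = (9 + 4137)/(-3265 - 25058) = 4146/(-28323) = 4146*(-1/28323) = -1382/9441 ≈ -0.14638)
(-11635 + 12913) - v = (-11635 + 12913) - 1*(-1382/9441) = 1278 + 1382/9441 = 12066980/9441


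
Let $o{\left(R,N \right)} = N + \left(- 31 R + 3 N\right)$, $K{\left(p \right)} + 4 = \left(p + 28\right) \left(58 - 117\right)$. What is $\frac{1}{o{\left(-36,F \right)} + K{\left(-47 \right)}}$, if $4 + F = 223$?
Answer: $\frac{1}{3109} \approx 0.00032165$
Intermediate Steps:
$F = 219$ ($F = -4 + 223 = 219$)
$K{\left(p \right)} = -1656 - 59 p$ ($K{\left(p \right)} = -4 + \left(p + 28\right) \left(58 - 117\right) = -4 + \left(28 + p\right) \left(-59\right) = -4 - \left(1652 + 59 p\right) = -1656 - 59 p$)
$o{\left(R,N \right)} = - 31 R + 4 N$
$\frac{1}{o{\left(-36,F \right)} + K{\left(-47 \right)}} = \frac{1}{\left(\left(-31\right) \left(-36\right) + 4 \cdot 219\right) - -1117} = \frac{1}{\left(1116 + 876\right) + \left(-1656 + 2773\right)} = \frac{1}{1992 + 1117} = \frac{1}{3109}$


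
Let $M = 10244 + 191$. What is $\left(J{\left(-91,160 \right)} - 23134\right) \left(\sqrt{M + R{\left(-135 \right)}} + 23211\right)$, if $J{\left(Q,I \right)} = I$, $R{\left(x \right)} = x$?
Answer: $-533249514 - 229740 \sqrt{103} \approx -5.3558 \cdot 10^{8}$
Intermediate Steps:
$M = 10435$
$\left(J{\left(-91,160 \right)} - 23134\right) \left(\sqrt{M + R{\left(-135 \right)}} + 23211\right) = \left(160 - 23134\right) \left(\sqrt{10435 - 135} + 23211\right) = - 22974 \left(\sqrt{10300} + 23211\right) = - 22974 \left(10 \sqrt{103} + 23211\right) = - 22974 \left(23211 + 10 \sqrt{103}\right) = -533249514 - 229740 \sqrt{103}$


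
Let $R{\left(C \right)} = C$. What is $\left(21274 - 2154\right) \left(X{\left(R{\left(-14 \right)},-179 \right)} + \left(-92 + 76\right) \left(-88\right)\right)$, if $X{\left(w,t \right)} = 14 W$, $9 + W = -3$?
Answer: $23708800$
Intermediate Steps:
$W = -12$ ($W = -9 - 3 = -12$)
$X{\left(w,t \right)} = -168$ ($X{\left(w,t \right)} = 14 \left(-12\right) = -168$)
$\left(21274 - 2154\right) \left(X{\left(R{\left(-14 \right)},-179 \right)} + \left(-92 + 76\right) \left(-88\right)\right) = \left(21274 - 2154\right) \left(-168 + \left(-92 + 76\right) \left(-88\right)\right) = 19120 \left(-168 - -1408\right) = 19120 \left(-168 + 1408\right) = 19120 \cdot 1240 = 23708800$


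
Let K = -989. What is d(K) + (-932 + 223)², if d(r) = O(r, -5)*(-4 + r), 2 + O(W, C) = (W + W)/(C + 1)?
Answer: 27257/2 ≈ 13629.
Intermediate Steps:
O(W, C) = -2 + 2*W/(1 + C) (O(W, C) = -2 + (W + W)/(C + 1) = -2 + (2*W)/(1 + C) = -2 + 2*W/(1 + C))
d(r) = (-4 + r)*(-2 - r/2) (d(r) = (2*(-1 + r - 1*(-5))/(1 - 5))*(-4 + r) = (2*(-1 + r + 5)/(-4))*(-4 + r) = (2*(-¼)*(4 + r))*(-4 + r) = (-2 - r/2)*(-4 + r) = (-4 + r)*(-2 - r/2))
d(K) + (-932 + 223)² = (8 - ½*(-989)²) + (-932 + 223)² = (8 - ½*978121) + (-709)² = (8 - 978121/2) + 502681 = -978105/2 + 502681 = 27257/2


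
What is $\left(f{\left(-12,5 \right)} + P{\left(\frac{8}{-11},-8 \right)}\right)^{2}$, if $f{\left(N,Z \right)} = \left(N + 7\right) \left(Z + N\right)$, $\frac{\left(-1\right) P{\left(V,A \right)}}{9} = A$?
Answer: $11449$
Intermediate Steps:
$P{\left(V,A \right)} = - 9 A$
$f{\left(N,Z \right)} = \left(7 + N\right) \left(N + Z\right)$
$\left(f{\left(-12,5 \right)} + P{\left(\frac{8}{-11},-8 \right)}\right)^{2} = \left(\left(\left(-12\right)^{2} + 7 \left(-12\right) + 7 \cdot 5 - 60\right) - -72\right)^{2} = \left(\left(144 - 84 + 35 - 60\right) + 72\right)^{2} = \left(35 + 72\right)^{2} = 107^{2} = 11449$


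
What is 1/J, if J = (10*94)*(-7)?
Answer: -1/6580 ≈ -0.00015198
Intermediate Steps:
J = -6580 (J = 940*(-7) = -6580)
1/J = 1/(-6580) = -1/6580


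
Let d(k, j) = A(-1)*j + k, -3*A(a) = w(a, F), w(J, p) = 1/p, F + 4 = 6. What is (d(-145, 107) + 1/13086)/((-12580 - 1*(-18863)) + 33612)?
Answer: -1065418/261032985 ≈ -0.0040815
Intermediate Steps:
F = 2 (F = -4 + 6 = 2)
A(a) = -1/6 (A(a) = -1/3/2 = -1/3*1/2 = -1/6)
d(k, j) = k - j/6 (d(k, j) = -j/6 + k = k - j/6)
(d(-145, 107) + 1/13086)/((-12580 - 1*(-18863)) + 33612) = ((-145 - 1/6*107) + 1/13086)/((-12580 - 1*(-18863)) + 33612) = ((-145 - 107/6) + 1/13086)/((-12580 + 18863) + 33612) = (-977/6 + 1/13086)/(6283 + 33612) = -1065418/6543/39895 = -1065418/6543*1/39895 = -1065418/261032985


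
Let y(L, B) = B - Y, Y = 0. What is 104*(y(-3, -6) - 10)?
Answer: -1664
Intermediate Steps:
y(L, B) = B (y(L, B) = B - 1*0 = B + 0 = B)
104*(y(-3, -6) - 10) = 104*(-6 - 10) = 104*(-16) = -1664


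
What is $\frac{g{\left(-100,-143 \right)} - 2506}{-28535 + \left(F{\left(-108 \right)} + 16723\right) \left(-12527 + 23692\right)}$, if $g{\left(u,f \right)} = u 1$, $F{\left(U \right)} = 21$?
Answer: $- \frac{2606}{186918225} \approx -1.3942 \cdot 10^{-5}$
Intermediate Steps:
$g{\left(u,f \right)} = u$
$\frac{g{\left(-100,-143 \right)} - 2506}{-28535 + \left(F{\left(-108 \right)} + 16723\right) \left(-12527 + 23692\right)} = \frac{-100 - 2506}{-28535 + \left(21 + 16723\right) \left(-12527 + 23692\right)} = - \frac{2606}{-28535 + 16744 \cdot 11165} = - \frac{2606}{-28535 + 186946760} = - \frac{2606}{186918225}$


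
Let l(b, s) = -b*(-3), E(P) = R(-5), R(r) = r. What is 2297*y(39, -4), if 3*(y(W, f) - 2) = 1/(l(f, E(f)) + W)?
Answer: 374411/81 ≈ 4622.4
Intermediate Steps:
E(P) = -5
l(b, s) = 3*b
y(W, f) = 2 + 1/(3*(W + 3*f)) (y(W, f) = 2 + 1/(3*(3*f + W)) = 2 + 1/(3*(W + 3*f)))
2297*y(39, -4) = 2297*((1 + 6*39 + 18*(-4))/(3*(39 + 3*(-4)))) = 2297*((1 + 234 - 72)/(3*(39 - 12))) = 2297*((1/3)*163/27) = 2297*((1/3)*(1/27)*163) = 2297*(163/81) = 374411/81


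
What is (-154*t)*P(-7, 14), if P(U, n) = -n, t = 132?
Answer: 284592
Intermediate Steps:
(-154*t)*P(-7, 14) = (-154*132)*(-1*14) = -20328*(-14) = 284592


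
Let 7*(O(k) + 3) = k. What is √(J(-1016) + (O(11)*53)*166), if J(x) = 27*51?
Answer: I*√548387/7 ≈ 105.79*I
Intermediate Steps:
O(k) = -3 + k/7
J(x) = 1377
√(J(-1016) + (O(11)*53)*166) = √(1377 + ((-3 + (⅐)*11)*53)*166) = √(1377 + ((-3 + 11/7)*53)*166) = √(1377 - 10/7*53*166) = √(1377 - 530/7*166) = √(1377 - 87980/7) = √(-78341/7) = I*√548387/7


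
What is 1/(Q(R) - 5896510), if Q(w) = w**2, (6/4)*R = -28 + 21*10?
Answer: -9/52936094 ≈ -1.7002e-7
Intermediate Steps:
R = 364/3 (R = 2*(-28 + 21*10)/3 = 2*(-28 + 210)/3 = (2/3)*182 = 364/3 ≈ 121.33)
1/(Q(R) - 5896510) = 1/((364/3)**2 - 5896510) = 1/(132496/9 - 5896510) = 1/(-52936094/9) = -9/52936094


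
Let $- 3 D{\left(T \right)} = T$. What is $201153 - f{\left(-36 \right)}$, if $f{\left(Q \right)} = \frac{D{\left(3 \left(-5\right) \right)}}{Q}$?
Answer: $\frac{7241513}{36} \approx 2.0115 \cdot 10^{5}$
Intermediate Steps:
$D{\left(T \right)} = - \frac{T}{3}$
$f{\left(Q \right)} = \frac{5}{Q}$ ($f{\left(Q \right)} = \frac{\left(- \frac{1}{3}\right) 3 \left(-5\right)}{Q} = \frac{\left(- \frac{1}{3}\right) \left(-15\right)}{Q} = \frac{5}{Q}$)
$201153 - f{\left(-36 \right)} = 201153 - \frac{5}{-36} = 201153 - 5 \left(- \frac{1}{36}\right) = 201153 - - \frac{5}{36} = 201153 + \frac{5}{36} = \frac{7241513}{36}$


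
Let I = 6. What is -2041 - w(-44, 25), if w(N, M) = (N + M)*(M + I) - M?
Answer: -1427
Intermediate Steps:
w(N, M) = -M + (6 + M)*(M + N) (w(N, M) = (N + M)*(M + 6) - M = (M + N)*(6 + M) - M = (6 + M)*(M + N) - M = -M + (6 + M)*(M + N))
-2041 - w(-44, 25) = -2041 - (25**2 + 5*25 + 6*(-44) + 25*(-44)) = -2041 - (625 + 125 - 264 - 1100) = -2041 - 1*(-614) = -2041 + 614 = -1427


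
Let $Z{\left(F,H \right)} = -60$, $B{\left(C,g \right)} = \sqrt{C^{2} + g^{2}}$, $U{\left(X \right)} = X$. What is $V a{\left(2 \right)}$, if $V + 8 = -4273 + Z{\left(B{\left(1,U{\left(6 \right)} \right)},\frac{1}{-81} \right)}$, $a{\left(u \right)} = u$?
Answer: $-8682$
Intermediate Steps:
$V = -4341$ ($V = -8 - 4333 = -4341$)
$V a{\left(2 \right)} = \left(-4341\right) 2 = -8682$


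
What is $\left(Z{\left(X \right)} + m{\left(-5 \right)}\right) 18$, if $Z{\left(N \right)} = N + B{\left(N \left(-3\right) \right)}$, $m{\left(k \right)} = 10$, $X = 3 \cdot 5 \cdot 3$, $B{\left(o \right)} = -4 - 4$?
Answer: $846$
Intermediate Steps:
$B{\left(o \right)} = -8$ ($B{\left(o \right)} = -4 - 4 = -8$)
$X = 45$ ($X = 15 \cdot 3 = 45$)
$Z{\left(N \right)} = -8 + N$ ($Z{\left(N \right)} = N - 8 = -8 + N$)
$\left(Z{\left(X \right)} + m{\left(-5 \right)}\right) 18 = \left(\left(-8 + 45\right) + 10\right) 18 = \left(37 + 10\right) 18 = 47 \cdot 18 = 846$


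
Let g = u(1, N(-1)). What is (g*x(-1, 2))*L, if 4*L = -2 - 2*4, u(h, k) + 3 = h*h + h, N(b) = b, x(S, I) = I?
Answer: 5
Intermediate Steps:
u(h, k) = -3 + h + h² (u(h, k) = -3 + (h*h + h) = -3 + (h² + h) = -3 + (h + h²) = -3 + h + h²)
g = -1 (g = -3 + 1 + 1² = -3 + 1 + 1 = -1)
L = -5/2 (L = (-2 - 2*4)/4 = (-2 - 8)/4 = (¼)*(-10) = -5/2 ≈ -2.5000)
(g*x(-1, 2))*L = -1*2*(-5/2) = -2*(-5/2) = 5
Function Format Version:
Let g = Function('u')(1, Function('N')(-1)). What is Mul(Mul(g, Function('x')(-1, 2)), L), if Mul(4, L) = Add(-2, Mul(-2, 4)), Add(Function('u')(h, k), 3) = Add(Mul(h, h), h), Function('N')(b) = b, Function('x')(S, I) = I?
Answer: 5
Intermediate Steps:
Function('u')(h, k) = Add(-3, h, Pow(h, 2)) (Function('u')(h, k) = Add(-3, Add(Mul(h, h), h)) = Add(-3, Add(Pow(h, 2), h)) = Add(-3, Add(h, Pow(h, 2))) = Add(-3, h, Pow(h, 2)))
g = -1 (g = Add(-3, 1, Pow(1, 2)) = Add(-3, 1, 1) = -1)
L = Rational(-5, 2) (L = Mul(Rational(1, 4), Add(-2, Mul(-2, 4))) = Mul(Rational(1, 4), Add(-2, -8)) = Mul(Rational(1, 4), -10) = Rational(-5, 2) ≈ -2.5000)
Mul(Mul(g, Function('x')(-1, 2)), L) = Mul(Mul(-1, 2), Rational(-5, 2)) = Mul(-2, Rational(-5, 2)) = 5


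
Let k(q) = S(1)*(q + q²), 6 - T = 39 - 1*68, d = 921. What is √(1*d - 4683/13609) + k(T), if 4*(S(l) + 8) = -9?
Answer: -12915 + 3*√18945551606/13609 ≈ -12885.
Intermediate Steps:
S(l) = -41/4 (S(l) = -8 + (¼)*(-9) = -8 - 9/4 = -41/4)
T = 35 (T = 6 - (39 - 1*68) = 6 - (39 - 68) = 6 - 1*(-29) = 6 + 29 = 35)
k(q) = -41*q/4 - 41*q²/4 (k(q) = -41*(q + q²)/4 = -41*q/4 - 41*q²/4)
√(1*d - 4683/13609) + k(T) = √(1*921 - 4683/13609) - 41/4*35*(1 + 35) = √(921 - 4683*1/13609) - 41/4*35*36 = √(921 - 4683/13609) - 12915 = √(12529206/13609) - 12915 = 3*√18945551606/13609 - 12915 = -12915 + 3*√18945551606/13609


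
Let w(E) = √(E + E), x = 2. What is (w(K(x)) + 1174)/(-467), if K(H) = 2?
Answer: -1176/467 ≈ -2.5182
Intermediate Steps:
w(E) = √2*√E (w(E) = √(2*E) = √2*√E)
(w(K(x)) + 1174)/(-467) = (√2*√2 + 1174)/(-467) = (2 + 1174)*(-1/467) = 1176*(-1/467) = -1176/467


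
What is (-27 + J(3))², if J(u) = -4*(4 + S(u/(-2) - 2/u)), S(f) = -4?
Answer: 729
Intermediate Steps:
J(u) = 0 (J(u) = -4*(4 - 4) = -4*0 = 0)
(-27 + J(3))² = (-27 + 0)² = (-27)² = 729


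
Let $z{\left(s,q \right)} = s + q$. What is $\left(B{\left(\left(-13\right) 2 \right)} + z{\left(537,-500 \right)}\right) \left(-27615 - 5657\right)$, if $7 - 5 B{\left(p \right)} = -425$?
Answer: $- \frac{20528824}{5} \approx -4.1058 \cdot 10^{6}$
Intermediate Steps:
$z{\left(s,q \right)} = q + s$
$B{\left(p \right)} = \frac{432}{5}$ ($B{\left(p \right)} = \frac{7}{5} - -85 = \frac{7}{5} + 85 = \frac{432}{5}$)
$\left(B{\left(\left(-13\right) 2 \right)} + z{\left(537,-500 \right)}\right) \left(-27615 - 5657\right) = \left(\frac{432}{5} + \left(-500 + 537\right)\right) \left(-27615 - 5657\right) = \left(\frac{432}{5} + 37\right) \left(-33272\right) = \frac{617}{5} \left(-33272\right) = - \frac{20528824}{5}$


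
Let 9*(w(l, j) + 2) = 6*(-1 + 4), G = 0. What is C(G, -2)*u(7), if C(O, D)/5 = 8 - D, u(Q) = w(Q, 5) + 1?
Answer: 50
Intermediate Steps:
w(l, j) = 0 (w(l, j) = -2 + (6*(-1 + 4))/9 = -2 + (6*3)/9 = -2 + (⅑)*18 = -2 + 2 = 0)
u(Q) = 1 (u(Q) = 0 + 1 = 1)
C(O, D) = 40 - 5*D (C(O, D) = 5*(8 - D) = 40 - 5*D)
C(G, -2)*u(7) = (40 - 5*(-2))*1 = (40 + 10)*1 = 50*1 = 50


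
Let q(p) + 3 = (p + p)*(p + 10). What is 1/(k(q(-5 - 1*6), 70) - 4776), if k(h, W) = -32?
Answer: -1/4808 ≈ -0.00020799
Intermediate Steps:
q(p) = -3 + 2*p*(10 + p) (q(p) = -3 + (p + p)*(p + 10) = -3 + (2*p)*(10 + p) = -3 + 2*p*(10 + p))
1/(k(q(-5 - 1*6), 70) - 4776) = 1/(-32 - 4776) = 1/(-4808) = -1/4808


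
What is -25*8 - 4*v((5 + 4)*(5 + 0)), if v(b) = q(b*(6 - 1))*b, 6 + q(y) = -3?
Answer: 1420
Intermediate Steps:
q(y) = -9 (q(y) = -6 - 3 = -9)
v(b) = -9*b
-25*8 - 4*v((5 + 4)*(5 + 0)) = -25*8 - (-36)*(5 + 4)*(5 + 0) = -200 - (-36)*9*5 = -200 - (-36)*45 = -200 - 4*(-405) = -200 + 1620 = 1420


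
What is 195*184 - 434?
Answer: 35446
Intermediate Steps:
195*184 - 434 = 35880 - 434 = 35446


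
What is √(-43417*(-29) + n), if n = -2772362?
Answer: 3*I*√168141 ≈ 1230.2*I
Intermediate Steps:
√(-43417*(-29) + n) = √(-43417*(-29) - 2772362) = √(1259093 - 2772362) = √(-1513269) = 3*I*√168141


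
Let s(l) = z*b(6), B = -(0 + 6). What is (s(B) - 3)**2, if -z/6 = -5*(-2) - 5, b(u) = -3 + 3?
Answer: 9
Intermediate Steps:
b(u) = 0
B = -6 (B = -1*6 = -6)
z = -30 (z = -6*(-5*(-2) - 5) = -6*(10 - 5) = -6*5 = -30)
s(l) = 0 (s(l) = -30*0 = 0)
(s(B) - 3)**2 = (0 - 3)**2 = (-3)**2 = 9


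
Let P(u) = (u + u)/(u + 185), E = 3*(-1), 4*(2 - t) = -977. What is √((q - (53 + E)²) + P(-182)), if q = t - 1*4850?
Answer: I*√260103/6 ≈ 85.0*I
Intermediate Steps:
t = 985/4 (t = 2 - ¼*(-977) = 2 + 977/4 = 985/4 ≈ 246.25)
E = -3
q = -18415/4 (q = 985/4 - 1*4850 = 985/4 - 4850 = -18415/4 ≈ -4603.8)
P(u) = 2*u/(185 + u) (P(u) = (2*u)/(185 + u) = 2*u/(185 + u))
√((q - (53 + E)²) + P(-182)) = √((-18415/4 - (53 - 3)²) + 2*(-182)/(185 - 182)) = √((-18415/4 - 1*50²) + 2*(-182)/3) = √((-18415/4 - 1*2500) + 2*(-182)*(⅓)) = √((-18415/4 - 2500) - 364/3) = √(-28415/4 - 364/3) = √(-86701/12) = I*√260103/6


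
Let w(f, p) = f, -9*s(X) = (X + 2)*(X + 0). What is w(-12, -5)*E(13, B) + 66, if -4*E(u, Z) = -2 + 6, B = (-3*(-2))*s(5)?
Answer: 78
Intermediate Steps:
s(X) = -X*(2 + X)/9 (s(X) = -(X + 2)*(X + 0)/9 = -(2 + X)*X/9 = -X*(2 + X)/9)
B = -70/3 (B = (-3*(-2))*(-⅑*5*(2 + 5)) = 6*(-⅑*5*7) = 6*(-35/9) = -70/3 ≈ -23.333)
E(u, Z) = -1 (E(u, Z) = -(-2 + 6)/4 = -¼*4 = -1)
w(-12, -5)*E(13, B) + 66 = -12*(-1) + 66 = 12 + 66 = 78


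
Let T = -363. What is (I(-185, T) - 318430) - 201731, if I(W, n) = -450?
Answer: -520611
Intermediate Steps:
(I(-185, T) - 318430) - 201731 = (-450 - 318430) - 201731 = -318880 - 201731 = -520611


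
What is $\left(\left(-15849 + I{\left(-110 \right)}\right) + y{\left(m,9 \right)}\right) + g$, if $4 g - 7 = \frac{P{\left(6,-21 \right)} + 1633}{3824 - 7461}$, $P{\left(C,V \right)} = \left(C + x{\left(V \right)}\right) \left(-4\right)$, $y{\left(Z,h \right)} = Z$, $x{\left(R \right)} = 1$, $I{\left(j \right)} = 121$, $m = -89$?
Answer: $- \frac{115040931}{7274} \approx -15815.0$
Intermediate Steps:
$P{\left(C,V \right)} = -4 - 4 C$ ($P{\left(C,V \right)} = \left(C + 1\right) \left(-4\right) = \left(1 + C\right) \left(-4\right) = -4 - 4 C$)
$g = \frac{11927}{7274}$ ($g = \frac{7}{4} + \frac{\left(\left(-4 - 24\right) + 1633\right) \frac{1}{3824 - 7461}}{4} = \frac{7}{4} + \frac{\left(\left(-4 - 24\right) + 1633\right) \frac{1}{-3637}}{4} = \frac{7}{4} + \frac{\left(-28 + 1633\right) \left(- \frac{1}{3637}\right)}{4} = \frac{7}{4} + \frac{1605 \left(- \frac{1}{3637}\right)}{4} = \frac{7}{4} + \frac{1}{4} \left(- \frac{1605}{3637}\right) = \frac{7}{4} - \frac{1605}{14548} = \frac{11927}{7274} \approx 1.6397$)
$\left(\left(-15849 + I{\left(-110 \right)}\right) + y{\left(m,9 \right)}\right) + g = \left(\left(-15849 + 121\right) - 89\right) + \frac{11927}{7274} = \left(-15728 - 89\right) + \frac{11927}{7274} = -15817 + \frac{11927}{7274} = - \frac{115040931}{7274}$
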